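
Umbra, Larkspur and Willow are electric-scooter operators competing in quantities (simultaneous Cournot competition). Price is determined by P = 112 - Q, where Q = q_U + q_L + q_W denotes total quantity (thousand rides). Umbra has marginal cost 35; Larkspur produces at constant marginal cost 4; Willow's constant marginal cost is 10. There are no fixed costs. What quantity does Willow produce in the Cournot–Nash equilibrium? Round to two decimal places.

30.25

Umbra's profit: π_U = (112 - Q)q_U - (35q_U). Setting ∂π_U/∂q_U = 0: 77 - 2q_U - (q_L + q_W) = 0.
Larkspur's profit: π_L = (112 - Q)q_L - (4q_L). Setting ∂π_L/∂q_L = 0: 108 - 2q_L - (q_U + q_W) = 0.
Willow's first-order condition: 102 - 2q_W - (q_U + q_L) = 0.
Adding the 3 first-order conditions: 287 − 4Q = 0, so Q = 287/4.
Back-substituting: q_U = (77 − 287/4) = 21/4, q_L = (108 − 287/4) = 145/4, q_W = (102 − 287/4) = 121/4.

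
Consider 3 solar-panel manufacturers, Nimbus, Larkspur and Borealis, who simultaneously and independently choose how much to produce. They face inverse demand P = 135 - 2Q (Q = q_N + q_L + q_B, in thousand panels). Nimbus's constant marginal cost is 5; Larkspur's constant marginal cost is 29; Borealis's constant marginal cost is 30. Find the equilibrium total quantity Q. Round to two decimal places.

Nimbus's profit: π_N = (135 - 2Q)q_N - (5q_N). Setting ∂π_N/∂q_N = 0: 130 - 4q_N - 2(q_L + q_B) = 0.
Larkspur's profit: π_L = (135 - 2Q)q_L - (29q_L). Setting ∂π_L/∂q_L = 0: 106 - 4q_L - 2(q_N + q_B) = 0.
Borealis's profit: π_B = (135 - 2Q)q_B - (30q_B). Setting ∂π_B/∂q_B = 0: 105 - 4q_B - 2(q_N + q_L) = 0.
Adding the 3 conditions: 341 − 4Q − 4Q = 0, i.e. Q = 341/8.
Back-substituting: q_N = (130 − 341/4)/2 = 179/8, q_L = (106 − 341/4)/2 = 83/8, q_B = (105 − 341/4)/2 = 79/8.
Total output Q = 179/8 + 83/8 + 79/8 = 341/8.

42.63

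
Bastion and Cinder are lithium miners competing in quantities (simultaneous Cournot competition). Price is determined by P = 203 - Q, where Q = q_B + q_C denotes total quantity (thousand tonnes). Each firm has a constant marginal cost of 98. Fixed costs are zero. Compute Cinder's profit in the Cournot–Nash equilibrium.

1225

Each firm earns π_i = (203 - Q)q_i - 98q_i.
Setting ∂π_i/∂q_i = 0 with rivals' quantities fixed: 105 - 2q_i - q_j = 0.
By symmetry each firm produces the same amount; substituting q_j = q_i yields q_i = 105/3 = 35.
Price P = 203 - 70 = 133.
Cinder's profit: (133 - 98)·35 = 1225.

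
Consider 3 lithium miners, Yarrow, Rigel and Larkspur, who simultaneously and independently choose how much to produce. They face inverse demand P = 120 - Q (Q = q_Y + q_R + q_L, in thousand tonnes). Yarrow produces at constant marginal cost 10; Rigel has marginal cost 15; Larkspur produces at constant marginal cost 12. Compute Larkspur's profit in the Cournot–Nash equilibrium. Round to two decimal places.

Yarrow's profit: π_Y = (120 - Q)q_Y - (10q_Y). Setting ∂π_Y/∂q_Y = 0: 110 - 2q_Y - (q_R + q_L) = 0.
Rigel's profit: π_R = (120 - Q)q_R - (15q_R). Setting ∂π_R/∂q_R = 0: 105 - 2q_R - (q_Y + q_L) = 0.
Larkspur's profit: π_L = (120 - Q)q_L - (12q_L). Setting ∂π_L/∂q_L = 0: 108 - 2q_L - (q_Y + q_R) = 0.
Adding the 3 first-order conditions: 323 − 4Q = 0, so Q = 323/4.
Back-substituting: q_Y = (110 − 323/4) = 117/4, q_R = (105 − 323/4) = 97/4, q_L = (108 − 323/4) = 109/4.
Price P = 120 - 323/4 = 157/4.
Larkspur's profit: (157/4 - 12)·(109/4) = 742.5625.

742.56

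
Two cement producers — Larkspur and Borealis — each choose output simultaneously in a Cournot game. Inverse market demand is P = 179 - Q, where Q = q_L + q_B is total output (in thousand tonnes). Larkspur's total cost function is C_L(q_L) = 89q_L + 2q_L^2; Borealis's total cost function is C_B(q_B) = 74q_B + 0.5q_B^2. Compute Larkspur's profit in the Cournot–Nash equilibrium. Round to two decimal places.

282.61

Larkspur's profit: π_L = (179 - Q)q_L - (89q_L + 2q_L²). Setting ∂π_L/∂q_L = 0: 90 - 6q_L - (q_B) = 0.
Borealis's profit: π_B = (179 - Q)q_B - (74q_B + (1/2)q_B²). Setting ∂π_B/∂q_B = 0: 105 - 3q_B - (q_L) = 0.
Best responses: q_L = (90 - q_B)/6, q_B = (105 - q_L)/3.
Substituting one into the other gives q_L = 165/17 and q_B = 540/17.
Price P = 179 - 705/17 = 137.5294.
Larkspur's profit: 137.5294·(165/17) - 89·(165/17) - 2(165/17)² = 282.6125.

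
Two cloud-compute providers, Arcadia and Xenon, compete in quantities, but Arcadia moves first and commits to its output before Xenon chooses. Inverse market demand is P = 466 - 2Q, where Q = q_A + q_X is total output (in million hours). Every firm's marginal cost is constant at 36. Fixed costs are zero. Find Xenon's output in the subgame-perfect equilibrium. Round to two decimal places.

The follower Xenon best-responds to any q_A: π_X = (466 - 2Q)q_X - 36q_X.
∂π_X/∂q_X = 430 - 2q_A - 4q_X = 0 gives the reaction function q_X = (430 - 2q_A)/4.
Arcadia substitutes q_X(q_A) into its own profit: π_A = q_A(466 - 2q_A - (430 - 2q_A)/2) - 36q_A = (251 - q_A)q_A - 36q_A.
Maximising: ∂π_A/∂q_A = 215 - 2q_A = 0, giving q_A = 215/2.
Then q_X = (430 - 2·(215/2))/4 = 215/4.

53.75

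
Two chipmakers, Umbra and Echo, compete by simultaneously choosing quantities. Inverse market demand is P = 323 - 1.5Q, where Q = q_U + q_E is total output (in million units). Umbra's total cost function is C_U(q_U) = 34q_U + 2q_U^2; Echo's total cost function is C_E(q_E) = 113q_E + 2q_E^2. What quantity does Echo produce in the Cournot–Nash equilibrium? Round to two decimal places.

Umbra's profit: π_U = (323 - 1.5Q)q_U - (34q_U + 2q_U²). Setting ∂π_U/∂q_U = 0: 289 - 7q_U - (3/2)(q_E) = 0.
Echo's profit: π_E = (323 - 1.5Q)q_E - (113q_E + 2q_E²). Setting ∂π_E/∂q_E = 0: 210 - 7q_E - (3/2)(q_U) = 0.
So q_U = (289 - (3/2)q_E)/7 and q_E = (210 - (3/2)q_U)/7.
Substituting one into the other gives q_U = 36.5348 and q_E = 22.1711.

22.17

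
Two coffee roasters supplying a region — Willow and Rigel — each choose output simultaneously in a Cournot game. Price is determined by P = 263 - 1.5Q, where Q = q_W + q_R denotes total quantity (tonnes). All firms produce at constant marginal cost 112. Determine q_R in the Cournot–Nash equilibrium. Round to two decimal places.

33.56

A representative firm's profit is π_i = q_i(263 - 1.5Q) - 112q_i.
First-order condition (treating rivals' output as given): 151 - 3q_i - (3/2)q_j = 0.
With identical firms every q_j equals q_i, so q_j = q_i and 151 = (9/2)q_i, giving q_i = 302/9.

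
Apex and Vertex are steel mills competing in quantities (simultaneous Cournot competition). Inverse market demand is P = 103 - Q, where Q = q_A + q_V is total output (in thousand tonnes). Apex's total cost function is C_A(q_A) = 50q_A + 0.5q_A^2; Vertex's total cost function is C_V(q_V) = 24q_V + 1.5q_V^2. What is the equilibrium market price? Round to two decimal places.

Apex's profit: π_A = (103 - Q)q_A - (50q_A + (1/2)q_A²). Setting ∂π_A/∂q_A = 0: 53 - 3q_A - (q_V) = 0.
Vertex's profit: π_V = (103 - Q)q_V - (24q_V + (3/2)q_V²). Setting ∂π_V/∂q_V = 0: 79 - 5q_V - (q_A) = 0.
Rearranging gives the reaction functions q_A = (53 - q_V)/3 and q_V = (79 - q_A)/5.
Substituting one into the other gives q_A = 93/7 and q_V = 92/7.
Total output Q = 185/7, so price P = 103 - 185/7 = 536/7.

76.57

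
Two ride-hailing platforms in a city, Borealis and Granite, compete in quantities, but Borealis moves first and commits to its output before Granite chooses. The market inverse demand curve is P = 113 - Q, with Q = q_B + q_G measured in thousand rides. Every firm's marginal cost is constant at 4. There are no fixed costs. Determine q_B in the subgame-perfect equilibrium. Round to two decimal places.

The follower Granite best-responds to any q_B: π_G = (113 - Q)q_G - 4q_G.
∂π_G/∂q_G = 109 - q_B - 2q_G = 0 gives the reaction function q_G = (109 - q_B)/2.
The leader anticipates this reaction. Substituting into P = 113 - Q gives P = 117/2 - (1/2)q_B, so π_B = (117/2 - (1/2)q_B)q_B - 4q_B.
Leader FOC: 109/2 - q_B = 0, so q_B = 109/2.
Then q_G = (109 - 109/2)/2 = 109/4.

54.50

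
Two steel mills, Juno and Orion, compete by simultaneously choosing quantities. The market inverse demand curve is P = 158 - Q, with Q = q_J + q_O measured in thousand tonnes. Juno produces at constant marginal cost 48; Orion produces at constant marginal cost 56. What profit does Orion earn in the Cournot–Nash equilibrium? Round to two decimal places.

981.78

Juno's profit: π_J = (158 - Q)q_J - (48q_J). Setting ∂π_J/∂q_J = 0: 110 - 2q_J - (q_O) = 0.
Orion's first-order condition: 102 - 2q_O - (q_J) = 0.
Rearranging gives the reaction functions q_J = (110 - q_O)/2 and q_O = (102 - q_J)/2.
Solving the pair: q_J = 118/3, q_O = 94/3.
Price P = 158 - 212/3 = 262/3.
Orion's profit: (262/3 - 56)·(94/3) = 981.7778.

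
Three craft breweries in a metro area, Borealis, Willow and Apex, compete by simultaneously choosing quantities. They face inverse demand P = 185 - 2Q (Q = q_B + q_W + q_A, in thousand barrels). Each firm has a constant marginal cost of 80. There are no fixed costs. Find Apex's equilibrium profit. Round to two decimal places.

344.53

Each firm earns π_i = (185 - 2Q)q_i - 80q_i.
First-order condition (treating rivals' output as given): 105 - 4q_i - 2·Σ_{j≠i} q_j = 0.
By symmetry each firm produces the same amount; substituting Σ_{j≠i} q_j = 2q_i yields q_i = 105/8.
Price P = 185 - 2·(315/8) = 425/4.
Apex's profit: (425/4 - 80)·(105/8) = 344.5313.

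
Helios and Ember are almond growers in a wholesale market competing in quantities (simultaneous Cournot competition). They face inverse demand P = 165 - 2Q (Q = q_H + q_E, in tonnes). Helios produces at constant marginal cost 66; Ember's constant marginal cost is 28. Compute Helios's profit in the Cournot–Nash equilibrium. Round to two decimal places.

Helios's profit: π_H = (165 - 2Q)q_H - (66q_H). Setting ∂π_H/∂q_H = 0: 99 - 4q_H - 2(q_E) = 0.
Ember's first-order condition: 137 - 4q_E - 2(q_H) = 0.
Rearranging gives the reaction functions q_H = (99 - 2q_E)/4 and q_E = (137 - 2q_H)/4.
Substituting one into the other gives q_H = 61/6 and q_E = 175/6.
Price P = 165 - 2·(118/3) = 259/3.
Helios's profit: (259/3 - 66)·(61/6) = 206.7222.

206.72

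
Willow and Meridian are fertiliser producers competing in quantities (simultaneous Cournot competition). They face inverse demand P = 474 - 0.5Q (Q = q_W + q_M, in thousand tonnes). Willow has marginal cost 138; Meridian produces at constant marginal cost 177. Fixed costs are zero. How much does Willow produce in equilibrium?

Willow's profit: π_W = (474 - 0.5Q)q_W - (138q_W). Setting ∂π_W/∂q_W = 0: 336 - q_W - (1/2)(q_M) = 0.
Meridian's first-order condition: 297 - q_M - (1/2)(q_W) = 0.
Rearranging gives the reaction functions q_W = (336 - (1/2)q_M) and q_M = (297 - (1/2)q_W).
Solving the pair: q_W = 250, q_M = 172.

250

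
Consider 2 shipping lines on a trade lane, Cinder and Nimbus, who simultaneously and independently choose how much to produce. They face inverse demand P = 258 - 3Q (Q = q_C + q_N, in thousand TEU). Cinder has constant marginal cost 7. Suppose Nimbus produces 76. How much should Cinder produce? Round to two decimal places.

3.83

With the rival's output fixed at 76, Cinder's profit is π_C = (258 - 3·76 - 3q_C)q_C - (7q_C) = (30 - 3q_C)q_C - (7q_C).
∂π_C/∂q_C = 23 - 6q_C = 0, so q_C = 23/6.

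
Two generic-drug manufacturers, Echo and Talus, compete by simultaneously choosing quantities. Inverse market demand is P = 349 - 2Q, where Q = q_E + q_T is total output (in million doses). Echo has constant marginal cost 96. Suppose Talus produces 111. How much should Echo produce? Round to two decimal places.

7.75

With the rival's output fixed at 111, Echo's profit is π_E = (349 - 2·111 - 2q_E)q_E - (96q_E) = (127 - 2q_E)q_E - (96q_E).
∂π_E/∂q_E = 31 - 4q_E = 0, so q_E = 31/4.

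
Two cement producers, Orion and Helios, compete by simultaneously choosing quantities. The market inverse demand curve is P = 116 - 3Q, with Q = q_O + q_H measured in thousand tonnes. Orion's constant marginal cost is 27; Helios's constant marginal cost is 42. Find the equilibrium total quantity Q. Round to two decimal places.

Orion's profit: π_O = (116 - 3Q)q_O - (27q_O). Setting ∂π_O/∂q_O = 0: 89 - 6q_O - 3(q_H) = 0.
Helios's first-order condition: 74 - 6q_H - 3(q_O) = 0.
So q_O = (89 - 3q_H)/6 and q_H = (74 - 3q_O)/6.
Solving the pair: q_O = 104/9, q_H = 59/9.
Total output Q = 104/9 + 59/9 = 163/9.

18.11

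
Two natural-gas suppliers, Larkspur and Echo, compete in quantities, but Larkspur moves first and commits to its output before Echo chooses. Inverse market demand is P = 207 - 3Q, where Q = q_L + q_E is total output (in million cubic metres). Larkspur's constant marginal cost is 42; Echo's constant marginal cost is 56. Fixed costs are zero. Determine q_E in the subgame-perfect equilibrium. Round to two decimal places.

10.25

Solve by backward induction. Given q_L, the follower Echo maximises π_E = (207 - 3q_L - 3q_E)q_E - 56q_E.
Follower FOC: 151 - 3q_L - 6q_E = 0, so q_E(q_L) = (151 - 3q_L)/6.
Larkspur substitutes q_E(q_L) into its own profit: π_L = q_L(207 - 3q_L - (151 - 3q_L)/2) - 42q_L = (263/2 - (3/2)q_L)q_L - 42q_L.
Maximising: ∂π_L/∂q_L = 179/2 - 3q_L = 0, giving q_L = 179/6.
Then q_E = (151 - 3·(179/6))/6 = 41/4.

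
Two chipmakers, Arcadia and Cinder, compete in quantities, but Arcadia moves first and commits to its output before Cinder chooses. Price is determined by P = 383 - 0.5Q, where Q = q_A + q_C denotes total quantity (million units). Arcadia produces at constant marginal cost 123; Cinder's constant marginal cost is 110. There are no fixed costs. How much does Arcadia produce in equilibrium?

247

The follower Cinder best-responds to any q_A: π_C = (383 - 0.5Q)q_C - 110q_C.
Follower FOC: 273 - (1/2)q_A - q_C = 0, so q_C(q_A) = (273 - (1/2)q_A).
The leader anticipates this reaction. Substituting into P = 383 - 0.5Q gives P = 493/2 - (1/4)q_A, so π_A = (493/2 - (1/4)q_A)q_A - 123q_A.
Maximising: ∂π_A/∂q_A = 247/2 - (1/2)q_A = 0, giving q_A = 247.
Then q_C = (273 - (1/2)·247) = 299/2.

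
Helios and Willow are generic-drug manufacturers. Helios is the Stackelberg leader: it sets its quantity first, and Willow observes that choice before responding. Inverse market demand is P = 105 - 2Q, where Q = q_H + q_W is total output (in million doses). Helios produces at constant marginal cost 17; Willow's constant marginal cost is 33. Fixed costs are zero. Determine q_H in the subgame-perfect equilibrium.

26

Solve by backward induction. Given q_H, the follower Willow maximises π_W = (105 - 2q_H - 2q_W)q_W - 33q_W.
Follower FOC: 72 - 2q_H - 4q_W = 0, so q_W(q_H) = (72 - 2q_H)/4.
The leader anticipates this reaction. Substituting into P = 105 - 2Q gives P = 69 - q_H, so π_H = (69 - q_H)q_H - 17q_H.
The leader's first-order condition 52 - 2q_H = 0 yields q_H = 26.
Then q_W = (72 - 2·26)/4 = 5.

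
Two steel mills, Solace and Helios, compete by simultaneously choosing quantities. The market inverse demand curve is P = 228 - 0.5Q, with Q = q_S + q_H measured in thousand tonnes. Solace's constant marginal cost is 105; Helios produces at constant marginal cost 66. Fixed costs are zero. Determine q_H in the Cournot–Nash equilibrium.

Solace's profit: π_S = (228 - 0.5Q)q_S - (105q_S). Setting ∂π_S/∂q_S = 0: 123 - q_S - (1/2)(q_H) = 0.
Helios's first-order condition: 162 - q_H - (1/2)(q_S) = 0.
Rearranging gives the reaction functions q_S = (123 - (1/2)q_H) and q_H = (162 - (1/2)q_S).
Solving the pair: q_S = 56, q_H = 134.

134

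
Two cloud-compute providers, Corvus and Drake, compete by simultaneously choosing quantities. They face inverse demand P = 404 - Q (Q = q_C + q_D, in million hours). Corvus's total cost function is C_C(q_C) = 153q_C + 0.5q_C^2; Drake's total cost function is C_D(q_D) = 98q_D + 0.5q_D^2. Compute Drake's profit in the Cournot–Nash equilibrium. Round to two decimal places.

Corvus's profit: π_C = (404 - Q)q_C - (153q_C + (1/2)q_C²). Setting ∂π_C/∂q_C = 0: 251 - 3q_C - (q_D) = 0.
Drake's profit: π_D = (404 - Q)q_D - (98q_D + (1/2)q_D²). Setting ∂π_D/∂q_D = 0: 306 - 3q_D - (q_C) = 0.
So q_C = (251 - q_D)/3 and q_D = (306 - q_C)/3.
Solving the pair: q_C = 447/8, q_D = 667/8.
Price P = 404 - 557/4 = 1059/4.
Drake's profit: (1059/4)·(667/8) - 98·(667/8) - (1/2)(667/8)² = 10427.0859.

10427.09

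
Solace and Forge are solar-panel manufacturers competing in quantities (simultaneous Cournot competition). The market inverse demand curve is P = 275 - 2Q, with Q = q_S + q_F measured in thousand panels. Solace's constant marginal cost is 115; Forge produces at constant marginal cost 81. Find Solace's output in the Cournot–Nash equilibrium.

Solace's profit: π_S = (275 - 2Q)q_S - (115q_S). Setting ∂π_S/∂q_S = 0: 160 - 4q_S - 2(q_F) = 0.
Forge's profit: π_F = (275 - 2Q)q_F - (81q_F). Setting ∂π_F/∂q_F = 0: 194 - 4q_F - 2(q_S) = 0.
Rearranging gives the reaction functions q_S = (160 - 2q_F)/4 and q_F = (194 - 2q_S)/4.
Substituting one into the other gives q_S = 21 and q_F = 38.

21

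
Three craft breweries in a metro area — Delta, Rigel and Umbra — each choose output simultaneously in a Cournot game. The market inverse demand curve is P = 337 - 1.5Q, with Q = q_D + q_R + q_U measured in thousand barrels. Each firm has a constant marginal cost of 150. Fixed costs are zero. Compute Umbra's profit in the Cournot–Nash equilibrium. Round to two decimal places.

1457.04

Each firm earns π_i = (337 - 1.5Q)q_i - 150q_i.
Setting ∂π_i/∂q_i = 0 with rivals' quantities fixed: 187 - 3q_i - (3/2)·Σ_{j≠i} q_j = 0.
With identical firms every q_j equals q_i, so Σ_{j≠i} q_j = 2q_i and 187 = 6q_i, giving q_i = 187/6.
Price P = 337 - (3/2)·(187/2) = 787/4.
Umbra's profit: (787/4 - 150)·(187/6) = 1457.0417.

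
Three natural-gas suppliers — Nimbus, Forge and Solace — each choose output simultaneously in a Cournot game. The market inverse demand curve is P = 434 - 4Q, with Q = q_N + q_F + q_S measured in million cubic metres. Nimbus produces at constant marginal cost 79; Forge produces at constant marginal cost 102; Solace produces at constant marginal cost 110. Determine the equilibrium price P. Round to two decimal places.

181.25

Nimbus's profit: π_N = (434 - 4Q)q_N - (79q_N). Setting ∂π_N/∂q_N = 0: 355 - 8q_N - 4(q_F + q_S) = 0.
Forge's profit: π_F = (434 - 4Q)q_F - (102q_F). Setting ∂π_F/∂q_F = 0: 332 - 8q_F - 4(q_N + q_S) = 0.
Solace's first-order condition: 324 - 8q_S - 4(q_N + q_F) = 0.
Adding the 3 conditions: 1011 − 8Q − 8Q = 0, i.e. Q = 1011/16.
Back-substituting: q_N = (355 − 1011/4)/4 = 409/16, q_F = (332 − 1011/4)/4 = 317/16, q_S = (324 − 1011/4)/4 = 285/16.
Total output Q = 1011/16, so price P = 434 - 4·(1011/16) = 725/4.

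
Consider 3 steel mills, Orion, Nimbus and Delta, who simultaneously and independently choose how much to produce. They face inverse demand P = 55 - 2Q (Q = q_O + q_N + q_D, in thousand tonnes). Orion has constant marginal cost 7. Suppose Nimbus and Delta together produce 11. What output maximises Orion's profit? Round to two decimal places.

6.50

With rivals' combined output fixed at 11, Orion's profit is π_O = (55 - 2·11 - 2q_O)q_O - (7q_O) = (33 - 2q_O)q_O - (7q_O).
∂π_O/∂q_O = 26 - 4q_O = 0, so q_O = 13/2.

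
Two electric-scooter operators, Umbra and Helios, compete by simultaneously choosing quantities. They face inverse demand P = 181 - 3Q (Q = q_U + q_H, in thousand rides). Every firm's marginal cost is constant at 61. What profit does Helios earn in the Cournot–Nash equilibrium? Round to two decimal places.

A representative firm's profit is π_i = q_i(181 - 3Q) - 61q_i.
First-order condition (treating rivals' output as given): 120 - 6q_i - 3q_j = 0.
With identical firms every q_j equals q_i, so q_j = q_i and 120 = 9q_i, giving q_i = 40/3.
Price P = 181 - 3·(80/3) = 101.
Helios's profit: (101 - 61)·(40/3) = 1600/3.

533.33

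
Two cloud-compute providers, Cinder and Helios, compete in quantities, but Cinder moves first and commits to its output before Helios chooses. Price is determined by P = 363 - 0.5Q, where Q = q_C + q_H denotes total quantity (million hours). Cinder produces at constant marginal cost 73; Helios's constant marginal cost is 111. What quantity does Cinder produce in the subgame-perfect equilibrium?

The follower Helios best-responds to any q_C: π_H = (363 - 0.5Q)q_H - 111q_H.
Follower FOC: 252 - (1/2)q_C - q_H = 0, so q_H(q_C) = (252 - (1/2)q_C).
The leader anticipates this reaction. Substituting into P = 363 - 0.5Q gives P = 237 - (1/4)q_C, so π_C = (237 - (1/4)q_C)q_C - 73q_C.
Leader FOC: 164 - (1/2)q_C = 0, so q_C = 328.
Then q_H = (252 - (1/2)·328) = 88.

328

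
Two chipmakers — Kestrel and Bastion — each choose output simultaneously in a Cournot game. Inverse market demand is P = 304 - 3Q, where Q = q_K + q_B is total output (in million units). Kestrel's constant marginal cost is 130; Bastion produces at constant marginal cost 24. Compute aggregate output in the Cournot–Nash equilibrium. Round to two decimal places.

50.44

Kestrel's profit: π_K = (304 - 3Q)q_K - (130q_K). Setting ∂π_K/∂q_K = 0: 174 - 6q_K - 3(q_B) = 0.
Bastion's profit: π_B = (304 - 3Q)q_B - (24q_B). Setting ∂π_B/∂q_B = 0: 280 - 6q_B - 3(q_K) = 0.
Best responses: q_K = (174 - 3q_B)/6, q_B = (280 - 3q_K)/6.
Substituting one into the other gives q_K = 68/9 and q_B = 386/9.
Total output Q = 68/9 + 386/9 = 454/9.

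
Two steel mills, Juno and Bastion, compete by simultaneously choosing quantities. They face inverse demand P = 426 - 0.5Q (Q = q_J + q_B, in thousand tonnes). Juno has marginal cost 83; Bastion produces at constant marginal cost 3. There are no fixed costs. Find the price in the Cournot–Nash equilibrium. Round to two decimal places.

170.67

Juno's profit: π_J = (426 - 0.5Q)q_J - (83q_J). Setting ∂π_J/∂q_J = 0: 343 - q_J - (1/2)(q_B) = 0.
Bastion's profit: π_B = (426 - 0.5Q)q_B - (3q_B). Setting ∂π_B/∂q_B = 0: 423 - q_B - (1/2)(q_J) = 0.
Rearranging gives the reaction functions q_J = (343 - (1/2)q_B) and q_B = (423 - (1/2)q_J).
Solving the pair: q_J = 526/3, q_B = 1006/3.
Total output Q = 1532/3, so price P = 426 - (1/2)·(1532/3) = 512/3.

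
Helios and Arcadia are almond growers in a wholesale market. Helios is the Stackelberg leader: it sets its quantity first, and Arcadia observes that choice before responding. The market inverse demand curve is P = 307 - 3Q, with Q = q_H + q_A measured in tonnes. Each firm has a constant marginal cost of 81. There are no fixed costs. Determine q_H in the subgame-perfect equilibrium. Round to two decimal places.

Solve by backward induction. Given q_H, the follower Arcadia maximises π_A = (307 - 3q_H - 3q_A)q_A - 81q_A.
Setting the follower's marginal profit to zero, 226 - 3q_H - 6q_A = 0, i.e. q_A = (226 - 3q_H)/6.
Helios substitutes q_A(q_H) into its own profit: π_H = q_H(307 - 3q_H - (226 - 3q_H)/2) - 81q_H = (194 - (3/2)q_H)q_H - 81q_H.
Maximising: ∂π_H/∂q_H = 113 - 3q_H = 0, giving q_H = 113/3.
Then q_A = (226 - 3·(113/3))/6 = 113/6.

37.67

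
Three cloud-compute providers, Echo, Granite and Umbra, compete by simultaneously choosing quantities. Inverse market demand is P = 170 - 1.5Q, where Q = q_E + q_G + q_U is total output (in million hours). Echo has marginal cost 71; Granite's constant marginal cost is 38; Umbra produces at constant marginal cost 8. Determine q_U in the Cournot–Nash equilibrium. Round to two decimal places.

42.50

Echo's profit: π_E = (170 - 1.5Q)q_E - (71q_E). Setting ∂π_E/∂q_E = 0: 99 - 3q_E - (3/2)(q_G + q_U) = 0.
Granite's profit: π_G = (170 - 1.5Q)q_G - (38q_G). Setting ∂π_G/∂q_G = 0: 132 - 3q_G - (3/2)(q_E + q_U) = 0.
Umbra's profit: π_U = (170 - 1.5Q)q_U - (8q_U). Setting ∂π_U/∂q_U = 0: 162 - 3q_U - (3/2)(q_E + q_G) = 0.
Adding the 3 first-order conditions: 393 − 6Q = 0, so Q = 131/2.
Back-substituting: q_E = (99 − 393/4)/(3/2) = 1/2, q_G = (132 − 393/4)/(3/2) = 45/2, q_U = (162 − 393/4)/(3/2) = 85/2.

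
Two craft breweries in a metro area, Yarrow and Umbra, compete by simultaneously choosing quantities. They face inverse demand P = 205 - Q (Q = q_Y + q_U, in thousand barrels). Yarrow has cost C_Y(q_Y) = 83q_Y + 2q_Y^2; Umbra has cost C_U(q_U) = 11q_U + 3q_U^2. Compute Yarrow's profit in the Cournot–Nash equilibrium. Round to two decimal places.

830.50

Yarrow's profit: π_Y = (205 - Q)q_Y - (83q_Y + 2q_Y²). Setting ∂π_Y/∂q_Y = 0: 122 - 6q_Y - (q_U) = 0.
Umbra's first-order condition: 194 - 8q_U - (q_Y) = 0.
So q_Y = (122 - q_U)/6 and q_U = (194 - q_Y)/8.
Solving the pair: q_Y = 782/47, q_U = 1042/47.
Price P = 205 - 1824/47 = 166.1915.
Yarrow's profit: 166.1915·(782/47) - 83·(782/47) - 2(782/47)² = 830.4989.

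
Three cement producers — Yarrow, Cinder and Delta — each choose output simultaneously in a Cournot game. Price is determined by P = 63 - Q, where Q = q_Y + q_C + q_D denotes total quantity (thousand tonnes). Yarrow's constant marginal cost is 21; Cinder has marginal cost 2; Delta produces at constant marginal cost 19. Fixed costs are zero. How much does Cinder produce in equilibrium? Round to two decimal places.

Yarrow's profit: π_Y = (63 - Q)q_Y - (21q_Y). Setting ∂π_Y/∂q_Y = 0: 42 - 2q_Y - (q_C + q_D) = 0.
Cinder's first-order condition: 61 - 2q_C - (q_Y + q_D) = 0.
Delta's first-order condition: 44 - 2q_D - (q_Y + q_C) = 0.
Summing all 3 equations gives 147 − 4Q = 0, hence Q = 147/4.
Back-substituting: q_Y = (42 − 147/4) = 21/4, q_C = (61 − 147/4) = 97/4, q_D = (44 − 147/4) = 29/4.

24.25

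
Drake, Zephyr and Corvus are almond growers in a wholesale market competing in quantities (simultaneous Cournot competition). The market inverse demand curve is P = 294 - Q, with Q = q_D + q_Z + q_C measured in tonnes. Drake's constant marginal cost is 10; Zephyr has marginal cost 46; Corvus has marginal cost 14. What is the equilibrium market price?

91

Drake's profit: π_D = (294 - Q)q_D - (10q_D). Setting ∂π_D/∂q_D = 0: 284 - 2q_D - (q_Z + q_C) = 0.
Zephyr's first-order condition: 248 - 2q_Z - (q_D + q_C) = 0.
Corvus's profit: π_C = (294 - Q)q_C - (14q_C). Setting ∂π_C/∂q_C = 0: 280 - 2q_C - (q_D + q_Z) = 0.
Summing all 3 equations gives 812 − 4Q = 0, hence Q = 203.
Back-substituting: q_D = (284 − 203) = 81, q_Z = (248 − 203) = 45, q_C = (280 − 203) = 77.
Total output Q = 203, so price P = 294 - 203 = 91.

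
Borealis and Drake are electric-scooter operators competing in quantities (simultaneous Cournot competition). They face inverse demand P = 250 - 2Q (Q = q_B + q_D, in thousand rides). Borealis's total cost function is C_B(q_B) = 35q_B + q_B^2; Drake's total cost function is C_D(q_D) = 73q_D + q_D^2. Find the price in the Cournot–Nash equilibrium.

Borealis's profit: π_B = (250 - 2Q)q_B - (35q_B + q_B²). Setting ∂π_B/∂q_B = 0: 215 - 6q_B - 2(q_D) = 0.
Drake's profit: π_D = (250 - 2Q)q_D - (73q_D + q_D²). Setting ∂π_D/∂q_D = 0: 177 - 6q_D - 2(q_B) = 0.
Rearranging gives the reaction functions q_B = (215 - 2q_D)/6 and q_D = (177 - 2q_B)/6.
Solving the pair: q_B = 117/4, q_D = 79/4.
Total output Q = 49, so price P = 250 - 2·49 = 152.

152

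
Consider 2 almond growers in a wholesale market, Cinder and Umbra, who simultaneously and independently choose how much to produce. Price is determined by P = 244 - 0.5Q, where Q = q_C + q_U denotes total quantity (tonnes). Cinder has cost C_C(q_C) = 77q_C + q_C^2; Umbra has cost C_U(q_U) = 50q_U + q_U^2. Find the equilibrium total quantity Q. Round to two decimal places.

103.14

Cinder's profit: π_C = (244 - 0.5Q)q_C - (77q_C + q_C²). Setting ∂π_C/∂q_C = 0: 167 - 3q_C - (1/2)(q_U) = 0.
Umbra's profit: π_U = (244 - 0.5Q)q_U - (50q_U + q_U²). Setting ∂π_U/∂q_U = 0: 194 - 3q_U - (1/2)(q_C) = 0.
Best responses: q_C = (167 - (1/2)q_U)/3, q_U = (194 - (1/2)q_C)/3.
Substituting one into the other gives q_C = 1616/35 and q_U = 1994/35.
Total output Q = 1616/35 + 1994/35 = 722/7.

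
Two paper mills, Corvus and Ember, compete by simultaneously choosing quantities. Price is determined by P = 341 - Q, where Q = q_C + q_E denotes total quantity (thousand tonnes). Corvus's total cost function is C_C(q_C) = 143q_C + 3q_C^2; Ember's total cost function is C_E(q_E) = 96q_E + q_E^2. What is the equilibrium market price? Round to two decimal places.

266.52

Corvus's profit: π_C = (341 - Q)q_C - (143q_C + 3q_C²). Setting ∂π_C/∂q_C = 0: 198 - 8q_C - (q_E) = 0.
Ember's first-order condition: 245 - 4q_E - (q_C) = 0.
So q_C = (198 - q_E)/8 and q_E = (245 - q_C)/4.
Solving the pair: q_C = 547/31, q_E = 1762/31.
Total output Q = 74.4839, so price P = 341 - 74.4839 = 266.5161.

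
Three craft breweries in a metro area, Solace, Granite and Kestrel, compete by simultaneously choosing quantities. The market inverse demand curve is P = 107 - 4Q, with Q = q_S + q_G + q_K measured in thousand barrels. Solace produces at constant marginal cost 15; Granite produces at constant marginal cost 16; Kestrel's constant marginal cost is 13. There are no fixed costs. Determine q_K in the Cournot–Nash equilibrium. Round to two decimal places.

6.19

Solace's profit: π_S = (107 - 4Q)q_S - (15q_S). Setting ∂π_S/∂q_S = 0: 92 - 8q_S - 4(q_G + q_K) = 0.
Granite's first-order condition: 91 - 8q_G - 4(q_S + q_K) = 0.
Kestrel's first-order condition: 94 - 8q_K - 4(q_S + q_G) = 0.
Adding the 3 first-order conditions: 277 − 16Q = 0, so Q = 277/16.
Back-substituting: q_S = (92 − 277/4)/4 = 91/16, q_G = (91 − 277/4)/4 = 87/16, q_K = (94 − 277/4)/4 = 99/16.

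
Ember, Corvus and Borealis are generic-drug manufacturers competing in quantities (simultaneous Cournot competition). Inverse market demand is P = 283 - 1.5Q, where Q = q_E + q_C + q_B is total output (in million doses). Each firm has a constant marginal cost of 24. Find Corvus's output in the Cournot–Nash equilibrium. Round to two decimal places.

A representative firm's profit is π_i = q_i(283 - 1.5Q) - 24q_i.
Setting ∂π_i/∂q_i = 0 with rivals' quantities fixed: 259 - 3q_i - (3/2)·Σ_{j≠i} q_j = 0.
With identical firms every q_j equals q_i, so Σ_{j≠i} q_j = 2q_i and 259 = 6q_i, giving q_i = 259/6.

43.17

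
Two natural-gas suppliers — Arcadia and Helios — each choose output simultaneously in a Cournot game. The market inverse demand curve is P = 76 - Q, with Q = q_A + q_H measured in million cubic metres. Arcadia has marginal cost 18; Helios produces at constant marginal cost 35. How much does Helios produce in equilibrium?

Arcadia's profit: π_A = (76 - Q)q_A - (18q_A). Setting ∂π_A/∂q_A = 0: 58 - 2q_A - (q_H) = 0.
Helios's first-order condition: 41 - 2q_H - (q_A) = 0.
Best responses: q_A = (58 - q_H)/2, q_H = (41 - q_A)/2.
Substituting one into the other gives q_A = 25 and q_H = 8.

8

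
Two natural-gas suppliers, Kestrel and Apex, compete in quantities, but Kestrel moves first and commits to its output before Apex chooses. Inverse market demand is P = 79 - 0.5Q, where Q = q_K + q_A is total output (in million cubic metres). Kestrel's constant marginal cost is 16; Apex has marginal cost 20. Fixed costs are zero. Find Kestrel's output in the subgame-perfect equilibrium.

Solve by backward induction. Given q_K, the follower Apex maximises π_A = (79 - (1/2)q_K - (1/2)q_A)q_A - 20q_A.
Setting the follower's marginal profit to zero, 59 - (1/2)q_K - q_A = 0, i.e. q_A = (59 - (1/2)q_K).
Kestrel substitutes q_A(q_K) into its own profit: π_K = q_K(79 - (1/2)q_K - (59 - (1/2)q_K)/2) - 16q_K = (99/2 - (1/4)q_K)q_K - 16q_K.
Maximising: ∂π_K/∂q_K = 67/2 - (1/2)q_K = 0, giving q_K = 67.
Then q_A = (59 - (1/2)·67) = 51/2.

67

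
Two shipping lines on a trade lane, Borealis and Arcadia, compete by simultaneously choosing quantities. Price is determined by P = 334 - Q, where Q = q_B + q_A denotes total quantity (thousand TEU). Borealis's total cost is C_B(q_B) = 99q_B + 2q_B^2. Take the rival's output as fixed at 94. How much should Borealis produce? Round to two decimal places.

With the rival's output fixed at 94, Borealis's profit is π_B = (334 - 94 - q_B)q_B - (99q_B + 2q_B²) = (240 - q_B)q_B - (99q_B + 2q_B²).
∂π_B/∂q_B = 141 - 6q_B = 0, so q_B = 47/2.

23.50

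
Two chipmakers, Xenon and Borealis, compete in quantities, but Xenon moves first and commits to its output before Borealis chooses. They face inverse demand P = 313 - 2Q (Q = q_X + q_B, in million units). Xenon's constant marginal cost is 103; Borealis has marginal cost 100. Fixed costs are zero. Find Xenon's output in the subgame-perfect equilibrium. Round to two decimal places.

Solve by backward induction. Given q_X, the follower Borealis maximises π_B = (313 - 2q_X - 2q_B)q_B - 100q_B.
Follower FOC: 213 - 2q_X - 4q_B = 0, so q_B(q_X) = (213 - 2q_X)/4.
Xenon substitutes q_B(q_X) into its own profit: π_X = q_X(313 - 2q_X - (213 - 2q_X)/2) - 103q_X = (413/2 - q_X)q_X - 103q_X.
Leader FOC: 207/2 - 2q_X = 0, so q_X = 207/4.
Then q_B = (213 - 2·(207/4))/4 = 219/8.

51.75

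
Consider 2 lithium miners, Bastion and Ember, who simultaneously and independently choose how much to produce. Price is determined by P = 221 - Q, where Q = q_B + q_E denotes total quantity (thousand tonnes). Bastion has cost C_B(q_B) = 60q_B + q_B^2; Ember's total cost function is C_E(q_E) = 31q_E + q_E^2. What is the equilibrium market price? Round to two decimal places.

Bastion's profit: π_B = (221 - Q)q_B - (60q_B + q_B²). Setting ∂π_B/∂q_B = 0: 161 - 4q_B - (q_E) = 0.
Ember's first-order condition: 190 - 4q_E - (q_B) = 0.
So q_B = (161 - q_E)/4 and q_E = (190 - q_B)/4.
Substituting one into the other gives q_B = 454/15 and q_E = 599/15.
Total output Q = 351/5, so price P = 221 - 351/5 = 754/5.

150.80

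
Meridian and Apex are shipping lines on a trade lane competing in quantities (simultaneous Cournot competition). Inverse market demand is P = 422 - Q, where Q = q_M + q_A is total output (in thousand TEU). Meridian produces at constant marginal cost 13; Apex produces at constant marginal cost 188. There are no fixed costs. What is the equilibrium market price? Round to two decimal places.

207.67

Meridian's profit: π_M = (422 - Q)q_M - (13q_M). Setting ∂π_M/∂q_M = 0: 409 - 2q_M - (q_A) = 0.
Apex's first-order condition: 234 - 2q_A - (q_M) = 0.
Rearranging gives the reaction functions q_M = (409 - q_A)/2 and q_A = (234 - q_M)/2.
Solving the pair: q_M = 584/3, q_A = 59/3.
Total output Q = 643/3, so price P = 422 - 643/3 = 623/3.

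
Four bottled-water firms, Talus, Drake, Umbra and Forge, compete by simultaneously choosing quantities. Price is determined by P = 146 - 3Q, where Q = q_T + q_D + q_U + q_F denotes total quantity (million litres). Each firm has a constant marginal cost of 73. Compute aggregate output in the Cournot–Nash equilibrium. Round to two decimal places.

Each firm earns π_i = (146 - 3Q)q_i - 73q_i.
Setting ∂π_i/∂q_i = 0 with rivals' quantities fixed: 73 - 6q_i - 3·Σ_{j≠i} q_j = 0.
By symmetry each firm produces the same amount; substituting Σ_{j≠i} q_j = 3q_i yields q_i = 73/15.
Total output Q = 73/15 + 73/15 + 73/15 + 73/15 = 292/15.

19.47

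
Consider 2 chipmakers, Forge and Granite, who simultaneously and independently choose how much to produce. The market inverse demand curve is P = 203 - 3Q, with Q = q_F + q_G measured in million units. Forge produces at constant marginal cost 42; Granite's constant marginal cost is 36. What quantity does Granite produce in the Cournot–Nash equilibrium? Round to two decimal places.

19.22

Forge's profit: π_F = (203 - 3Q)q_F - (42q_F). Setting ∂π_F/∂q_F = 0: 161 - 6q_F - 3(q_G) = 0.
Granite's first-order condition: 167 - 6q_G - 3(q_F) = 0.
Rearranging gives the reaction functions q_F = (161 - 3q_G)/6 and q_G = (167 - 3q_F)/6.
Substituting one into the other gives q_F = 155/9 and q_G = 173/9.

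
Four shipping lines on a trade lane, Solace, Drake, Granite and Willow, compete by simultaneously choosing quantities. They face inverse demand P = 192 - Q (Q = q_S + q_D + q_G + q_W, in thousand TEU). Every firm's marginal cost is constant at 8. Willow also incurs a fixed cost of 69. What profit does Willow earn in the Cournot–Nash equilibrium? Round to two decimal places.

A representative firm's profit is π_i = q_i(192 - Q) - 8q_i.
Setting ∂π_i/∂q_i = 0 with rivals' quantities fixed: 184 - 2q_i - Σ_{j≠i} q_j = 0.
By symmetry each firm produces the same amount; substituting Σ_{j≠i} q_j = 3q_i yields q_i = 184/5.
Price P = 192 - 736/5 = 224/5.
Willow's profit: (224/5 - 8)·(184/5) - 69 = 1285.2400.

1285.24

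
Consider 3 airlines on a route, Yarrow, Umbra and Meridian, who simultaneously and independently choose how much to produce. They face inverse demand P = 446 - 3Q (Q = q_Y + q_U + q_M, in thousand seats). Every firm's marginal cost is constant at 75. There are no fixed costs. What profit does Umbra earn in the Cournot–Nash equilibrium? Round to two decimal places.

2867.52

Each firm earns π_i = (446 - 3Q)q_i - 75q_i.
Setting ∂π_i/∂q_i = 0 with rivals' quantities fixed: 371 - 6q_i - 3·Σ_{j≠i} q_j = 0.
By symmetry each firm produces the same amount; substituting Σ_{j≠i} q_j = 2q_i yields q_i = 371/12.
Price P = 446 - 3·(371/4) = 671/4.
Umbra's profit: (671/4 - 75)·(371/12) = 2867.5208.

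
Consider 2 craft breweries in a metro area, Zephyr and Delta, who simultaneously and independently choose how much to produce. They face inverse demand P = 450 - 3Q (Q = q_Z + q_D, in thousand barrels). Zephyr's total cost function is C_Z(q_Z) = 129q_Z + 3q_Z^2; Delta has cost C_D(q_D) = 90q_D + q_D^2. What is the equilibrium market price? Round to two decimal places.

Zephyr's profit: π_Z = (450 - 3Q)q_Z - (129q_Z + 3q_Z²). Setting ∂π_Z/∂q_Z = 0: 321 - 12q_Z - 3(q_D) = 0.
Delta's first-order condition: 360 - 8q_D - 3(q_Z) = 0.
Best responses: q_Z = (321 - 3q_D)/12, q_D = (360 - 3q_Z)/8.
Solving the pair: q_Z = 496/29, q_D = 1119/29.
Total output Q = 1615/29, so price P = 450 - 3·(1615/29) = 282.9310.

282.93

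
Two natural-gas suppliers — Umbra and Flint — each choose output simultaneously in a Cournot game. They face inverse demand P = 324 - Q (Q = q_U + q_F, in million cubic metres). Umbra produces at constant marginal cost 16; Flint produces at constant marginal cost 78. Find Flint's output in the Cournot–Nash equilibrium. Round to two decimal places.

Umbra's profit: π_U = (324 - Q)q_U - (16q_U). Setting ∂π_U/∂q_U = 0: 308 - 2q_U - (q_F) = 0.
Flint's first-order condition: 246 - 2q_F - (q_U) = 0.
Best responses: q_U = (308 - q_F)/2, q_F = (246 - q_U)/2.
Solving the pair: q_U = 370/3, q_F = 184/3.

61.33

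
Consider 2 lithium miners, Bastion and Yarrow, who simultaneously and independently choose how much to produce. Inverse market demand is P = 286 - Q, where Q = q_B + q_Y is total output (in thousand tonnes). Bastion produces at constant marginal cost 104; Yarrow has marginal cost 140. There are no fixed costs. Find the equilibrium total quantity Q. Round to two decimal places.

109.33

Bastion's profit: π_B = (286 - Q)q_B - (104q_B). Setting ∂π_B/∂q_B = 0: 182 - 2q_B - (q_Y) = 0.
Yarrow's first-order condition: 146 - 2q_Y - (q_B) = 0.
Best responses: q_B = (182 - q_Y)/2, q_Y = (146 - q_B)/2.
Solving the pair: q_B = 218/3, q_Y = 110/3.
Total output Q = 218/3 + 110/3 = 328/3.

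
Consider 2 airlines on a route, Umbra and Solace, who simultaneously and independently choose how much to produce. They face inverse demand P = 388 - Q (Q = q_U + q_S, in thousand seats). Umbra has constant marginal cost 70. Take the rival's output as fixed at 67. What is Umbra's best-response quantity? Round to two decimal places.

125.50

With the rival's output fixed at 67, Umbra's profit is π_U = (388 - 67 - q_U)q_U - (70q_U) = (321 - q_U)q_U - (70q_U).
∂π_U/∂q_U = 251 - 2q_U = 0, so q_U = 251/2.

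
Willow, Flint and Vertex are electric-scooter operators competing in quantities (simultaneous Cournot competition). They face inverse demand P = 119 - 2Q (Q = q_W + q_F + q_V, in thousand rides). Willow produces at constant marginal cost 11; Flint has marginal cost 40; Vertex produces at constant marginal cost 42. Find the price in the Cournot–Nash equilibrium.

53

Willow's profit: π_W = (119 - 2Q)q_W - (11q_W). Setting ∂π_W/∂q_W = 0: 108 - 4q_W - 2(q_F + q_V) = 0.
Flint's profit: π_F = (119 - 2Q)q_F - (40q_F). Setting ∂π_F/∂q_F = 0: 79 - 4q_F - 2(q_W + q_V) = 0.
Vertex's first-order condition: 77 - 4q_V - 2(q_W + q_F) = 0.
Adding the 3 first-order conditions: 264 − 8Q = 0, so Q = 33.
Back-substituting: q_W = (108 − 66)/2 = 21, q_F = (79 − 66)/2 = 13/2, q_V = (77 − 66)/2 = 11/2.
Total output Q = 33, so price P = 119 - 2·33 = 53.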